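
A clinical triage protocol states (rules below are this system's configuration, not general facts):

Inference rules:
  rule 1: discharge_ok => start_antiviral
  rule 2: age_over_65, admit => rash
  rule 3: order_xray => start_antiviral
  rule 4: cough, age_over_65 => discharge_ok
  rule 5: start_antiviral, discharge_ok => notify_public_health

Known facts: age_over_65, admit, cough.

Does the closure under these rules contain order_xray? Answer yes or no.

Round 1 — rule 2, rule 4, derive rash, discharge_ok.
Round 2 — rule 1, derive start_antiviral.
Round 3 — rule 5, derive notify_public_health.
Fixed point reached. No rule has order_xray as a consequent, and it is not given.

no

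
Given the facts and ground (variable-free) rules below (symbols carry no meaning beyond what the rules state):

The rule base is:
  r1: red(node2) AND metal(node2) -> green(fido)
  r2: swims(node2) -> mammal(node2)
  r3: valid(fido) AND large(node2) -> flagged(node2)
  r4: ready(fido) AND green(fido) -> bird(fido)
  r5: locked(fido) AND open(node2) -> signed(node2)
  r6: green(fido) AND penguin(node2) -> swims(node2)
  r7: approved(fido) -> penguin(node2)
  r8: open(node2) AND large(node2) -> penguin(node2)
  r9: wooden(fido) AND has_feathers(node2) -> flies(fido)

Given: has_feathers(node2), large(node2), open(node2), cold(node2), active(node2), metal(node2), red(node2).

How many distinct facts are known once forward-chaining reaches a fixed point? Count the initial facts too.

11

[1] r1 [red(node2) AND metal(node2) -> green(fido)]; r8 [open(node2) AND large(node2) -> penguin(node2)]. ⇒ new: green(fido), penguin(node2).
[2] r6 [green(fido) AND penguin(node2) -> swims(node2)]. ⇒ new: swims(node2).
[3] r2 [swims(node2) -> mammal(node2)]. ⇒ new: mammal(node2).
Closure: {active(node2), cold(node2), green(fido), has_feathers(node2), large(node2), mammal(node2), metal(node2), open(node2), penguin(node2), red(node2), swims(node2)} — 11 facts.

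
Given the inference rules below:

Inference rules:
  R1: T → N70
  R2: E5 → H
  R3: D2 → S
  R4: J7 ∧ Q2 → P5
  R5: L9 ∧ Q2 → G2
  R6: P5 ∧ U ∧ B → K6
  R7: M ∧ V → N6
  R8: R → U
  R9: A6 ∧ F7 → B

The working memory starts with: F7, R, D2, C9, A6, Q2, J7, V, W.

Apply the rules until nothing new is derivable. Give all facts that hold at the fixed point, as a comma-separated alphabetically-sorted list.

[1] R3 [D2 → S]; R4 [J7 ∧ Q2 → P5]; R8 [R → U]; R9 [A6 ∧ F7 → B]. ⇒ new: S, P5, U, B.
[2] R6 [P5 ∧ U ∧ B → K6]. ⇒ new: K6.

A6, B, C9, D2, F7, J7, K6, P5, Q2, R, S, U, V, W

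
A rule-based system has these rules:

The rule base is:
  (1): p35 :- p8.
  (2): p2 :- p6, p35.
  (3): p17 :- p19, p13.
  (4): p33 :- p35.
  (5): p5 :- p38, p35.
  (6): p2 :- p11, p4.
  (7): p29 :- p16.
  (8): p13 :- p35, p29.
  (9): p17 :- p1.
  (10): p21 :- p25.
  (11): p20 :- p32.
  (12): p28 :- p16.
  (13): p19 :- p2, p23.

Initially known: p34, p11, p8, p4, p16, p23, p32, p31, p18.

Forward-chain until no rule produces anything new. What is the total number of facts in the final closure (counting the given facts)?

18

Round 1 fires (1), (6), (7), (11), (12), giving p35, p2, p29, p20, p28.
Round 2 fires (4), (8), (13), giving p33, p13, p19.
Round 3 fires (3), giving p17.
Closure: {p11, p13, p16, p17, p18, p19, p2, p20, p23, p28, p29, p31, p32, p33, p34, p35, p4, p8} — 18 facts.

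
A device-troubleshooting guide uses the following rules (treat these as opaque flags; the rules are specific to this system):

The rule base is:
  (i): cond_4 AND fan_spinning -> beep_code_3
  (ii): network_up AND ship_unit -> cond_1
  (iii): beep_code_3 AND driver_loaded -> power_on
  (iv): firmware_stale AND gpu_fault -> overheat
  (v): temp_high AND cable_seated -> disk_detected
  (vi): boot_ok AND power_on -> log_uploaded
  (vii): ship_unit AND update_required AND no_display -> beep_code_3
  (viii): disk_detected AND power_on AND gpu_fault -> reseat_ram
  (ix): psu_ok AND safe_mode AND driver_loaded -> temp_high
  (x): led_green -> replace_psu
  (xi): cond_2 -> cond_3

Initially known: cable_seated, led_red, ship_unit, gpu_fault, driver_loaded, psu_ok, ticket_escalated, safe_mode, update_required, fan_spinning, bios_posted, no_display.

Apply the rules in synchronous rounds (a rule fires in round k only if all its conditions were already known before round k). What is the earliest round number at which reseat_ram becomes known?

3

Round 1: (vii) [ship_unit AND update_required AND no_display -> beep_code_3]; (ix) [psu_ok AND safe_mode AND driver_loaded -> temp_high]. Adds beep_code_3, temp_high.
Round 2: (iii) [beep_code_3 AND driver_loaded -> power_on]; (v) [temp_high AND cable_seated -> disk_detected]. Adds power_on, disk_detected.
Round 3: (viii) [disk_detected AND power_on AND gpu_fault -> reseat_ram]. Adds reseat_ram.
reseat_ram first appears in round 3.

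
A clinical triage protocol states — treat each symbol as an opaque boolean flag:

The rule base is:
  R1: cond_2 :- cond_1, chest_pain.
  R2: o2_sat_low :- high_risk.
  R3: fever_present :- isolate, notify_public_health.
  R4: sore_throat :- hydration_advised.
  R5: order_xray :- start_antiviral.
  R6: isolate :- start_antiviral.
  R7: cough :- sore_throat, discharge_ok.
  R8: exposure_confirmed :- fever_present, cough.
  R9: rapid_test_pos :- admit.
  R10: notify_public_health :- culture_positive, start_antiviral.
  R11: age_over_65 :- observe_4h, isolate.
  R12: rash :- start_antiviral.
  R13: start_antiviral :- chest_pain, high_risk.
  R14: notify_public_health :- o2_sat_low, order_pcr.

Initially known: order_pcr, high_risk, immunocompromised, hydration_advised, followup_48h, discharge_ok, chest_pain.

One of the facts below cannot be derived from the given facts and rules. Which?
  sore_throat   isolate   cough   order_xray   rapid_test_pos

rapid_test_pos

Round 1: R2 [o2_sat_low :- high_risk.]; R4 [sore_throat :- hydration_advised.]; R13 [start_antiviral :- chest_pain, high_risk.]. New: o2_sat_low, sore_throat, start_antiviral.
Round 2: R5 [order_xray :- start_antiviral.]; R6 [isolate :- start_antiviral.]; R7 [cough :- sore_throat, discharge_ok.]; R12 [rash :- start_antiviral.]; R14 [notify_public_health :- o2_sat_low, order_pcr.]. New: order_xray, isolate, cough, rash, notify_public_health.
Round 3: R3 [fever_present :- isolate, notify_public_health.]. New: fever_present.
Round 4: R8 [exposure_confirmed :- fever_present, cough.]. New: exposure_confirmed.
Derived: sore_throat (round 1), cough (round 2), order_xray (round 2), isolate (round 2). rapid_test_pos never appears in any round.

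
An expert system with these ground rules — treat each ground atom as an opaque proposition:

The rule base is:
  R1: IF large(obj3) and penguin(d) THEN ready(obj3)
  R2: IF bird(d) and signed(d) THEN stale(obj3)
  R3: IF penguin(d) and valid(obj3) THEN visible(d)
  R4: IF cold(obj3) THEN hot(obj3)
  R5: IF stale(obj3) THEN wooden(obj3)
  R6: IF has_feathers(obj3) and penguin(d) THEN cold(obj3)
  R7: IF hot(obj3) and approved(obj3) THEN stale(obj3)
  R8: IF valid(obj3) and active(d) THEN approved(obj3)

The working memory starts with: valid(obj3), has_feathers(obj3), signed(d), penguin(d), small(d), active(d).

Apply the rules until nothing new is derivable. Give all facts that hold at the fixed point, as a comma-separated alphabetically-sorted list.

Round 1 — R3, R6, R8, derive visible(d), cold(obj3), approved(obj3).
Round 2 — R4, derive hot(obj3).
Round 3 — R7, derive stale(obj3).
Round 4 — R5, derive wooden(obj3).

active(d), approved(obj3), cold(obj3), has_feathers(obj3), hot(obj3), penguin(d), signed(d), small(d), stale(obj3), valid(obj3), visible(d), wooden(obj3)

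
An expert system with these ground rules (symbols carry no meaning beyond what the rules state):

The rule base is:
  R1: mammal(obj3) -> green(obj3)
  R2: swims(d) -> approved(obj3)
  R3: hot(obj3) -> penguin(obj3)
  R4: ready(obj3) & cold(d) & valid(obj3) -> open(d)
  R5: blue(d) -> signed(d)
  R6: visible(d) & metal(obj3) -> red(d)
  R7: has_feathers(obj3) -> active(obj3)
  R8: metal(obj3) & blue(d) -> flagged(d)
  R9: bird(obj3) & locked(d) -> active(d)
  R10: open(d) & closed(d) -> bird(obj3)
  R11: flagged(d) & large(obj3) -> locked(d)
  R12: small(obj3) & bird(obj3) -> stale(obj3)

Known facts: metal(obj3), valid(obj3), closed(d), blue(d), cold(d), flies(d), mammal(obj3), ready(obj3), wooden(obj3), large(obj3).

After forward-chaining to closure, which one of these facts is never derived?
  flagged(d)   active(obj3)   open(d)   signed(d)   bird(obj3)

active(obj3)

Round 1: R1 [mammal(obj3) -> green(obj3)]; R4 [ready(obj3) & cold(d) & valid(obj3) -> open(d)]; R5 [blue(d) -> signed(d)]; R8 [metal(obj3) & blue(d) -> flagged(d)]. Adds green(obj3), open(d), signed(d), flagged(d).
Round 2: R10 [open(d) & closed(d) -> bird(obj3)]; R11 [flagged(d) & large(obj3) -> locked(d)]. Adds bird(obj3), locked(d).
Round 3: R9 [bird(obj3) & locked(d) -> active(d)]. Adds active(d).
Derived: signed(d) (round 1), flagged(d) (round 1), open(d) (round 1), bird(obj3) (round 2). active(obj3) never appears in any round.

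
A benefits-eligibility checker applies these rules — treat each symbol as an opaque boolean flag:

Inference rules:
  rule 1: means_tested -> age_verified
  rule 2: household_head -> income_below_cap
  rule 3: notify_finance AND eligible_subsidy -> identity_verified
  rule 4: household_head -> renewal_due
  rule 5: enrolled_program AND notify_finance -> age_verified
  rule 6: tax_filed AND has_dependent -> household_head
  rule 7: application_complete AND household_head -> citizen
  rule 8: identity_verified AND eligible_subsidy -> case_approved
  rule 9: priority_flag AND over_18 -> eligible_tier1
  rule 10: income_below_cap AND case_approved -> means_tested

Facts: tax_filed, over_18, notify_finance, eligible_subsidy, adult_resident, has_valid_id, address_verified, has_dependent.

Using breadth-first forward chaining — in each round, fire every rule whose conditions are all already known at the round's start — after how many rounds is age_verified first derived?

[1] rule 3 [notify_finance AND eligible_subsidy -> identity_verified]; rule 6 [tax_filed AND has_dependent -> household_head]. ⇒ new: identity_verified, household_head.
[2] rule 2 [household_head -> income_below_cap]; rule 4 [household_head -> renewal_due]; rule 8 [identity_verified AND eligible_subsidy -> case_approved]. ⇒ new: income_below_cap, renewal_due, case_approved.
[3] rule 10 [income_below_cap AND case_approved -> means_tested]. ⇒ new: means_tested.
[4] rule 1 [means_tested -> age_verified]. ⇒ new: age_verified.
age_verified first appears in round 4.

4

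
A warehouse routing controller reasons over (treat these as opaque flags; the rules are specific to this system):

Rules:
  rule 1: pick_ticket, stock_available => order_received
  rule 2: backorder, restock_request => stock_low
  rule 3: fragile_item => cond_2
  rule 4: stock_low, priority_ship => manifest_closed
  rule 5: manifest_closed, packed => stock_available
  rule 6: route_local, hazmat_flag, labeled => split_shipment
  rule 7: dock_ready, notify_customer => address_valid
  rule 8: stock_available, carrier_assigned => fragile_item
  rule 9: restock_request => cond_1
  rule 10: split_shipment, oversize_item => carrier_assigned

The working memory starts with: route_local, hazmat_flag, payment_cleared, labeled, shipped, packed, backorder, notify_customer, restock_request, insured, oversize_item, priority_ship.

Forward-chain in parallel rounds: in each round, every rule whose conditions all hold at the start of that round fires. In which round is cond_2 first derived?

Round 1: rule 2 [backorder, restock_request => stock_low]; rule 6 [route_local, hazmat_flag, labeled => split_shipment]; rule 9 [restock_request => cond_1]. Adds stock_low, split_shipment, cond_1.
Round 2: rule 4 [stock_low, priority_ship => manifest_closed]; rule 10 [split_shipment, oversize_item => carrier_assigned]. Adds manifest_closed, carrier_assigned.
Round 3: rule 5 [manifest_closed, packed => stock_available]. Adds stock_available.
Round 4: rule 8 [stock_available, carrier_assigned => fragile_item]. Adds fragile_item.
Round 5: rule 3 [fragile_item => cond_2]. Adds cond_2.
cond_2 first appears in round 5.

5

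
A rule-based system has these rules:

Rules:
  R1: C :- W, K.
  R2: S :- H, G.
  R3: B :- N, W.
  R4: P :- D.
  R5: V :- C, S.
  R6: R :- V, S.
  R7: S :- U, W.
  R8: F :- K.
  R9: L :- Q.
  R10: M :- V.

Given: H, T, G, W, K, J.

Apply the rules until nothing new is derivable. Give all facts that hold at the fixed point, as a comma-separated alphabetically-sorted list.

Round 1 — R1, R2, R8, derive C, S, F.
Round 2 — R5, derive V.
Round 3 — R6, R10, derive R, M.

C, F, G, H, J, K, M, R, S, T, V, W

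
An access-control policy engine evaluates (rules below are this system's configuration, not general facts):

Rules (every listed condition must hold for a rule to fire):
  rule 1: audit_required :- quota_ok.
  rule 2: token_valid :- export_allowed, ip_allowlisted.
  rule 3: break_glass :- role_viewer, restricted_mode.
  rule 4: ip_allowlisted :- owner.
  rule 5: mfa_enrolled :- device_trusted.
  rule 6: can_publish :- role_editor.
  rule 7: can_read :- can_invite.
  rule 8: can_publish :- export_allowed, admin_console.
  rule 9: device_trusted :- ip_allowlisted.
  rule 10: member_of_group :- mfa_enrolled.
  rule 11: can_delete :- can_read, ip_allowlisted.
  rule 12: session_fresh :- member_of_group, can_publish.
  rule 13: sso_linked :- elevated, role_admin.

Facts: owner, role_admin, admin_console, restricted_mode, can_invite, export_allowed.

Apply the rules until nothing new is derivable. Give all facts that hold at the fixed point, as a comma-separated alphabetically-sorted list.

Round 1 fires rule 4, rule 7, rule 8, giving ip_allowlisted, can_read, can_publish.
Round 2 fires rule 2, rule 9, rule 11, giving token_valid, device_trusted, can_delete.
Round 3 fires rule 5, giving mfa_enrolled.
Round 4 fires rule 10, giving member_of_group.
Round 5 fires rule 12, giving session_fresh.

admin_console, can_delete, can_invite, can_publish, can_read, device_trusted, export_allowed, ip_allowlisted, member_of_group, mfa_enrolled, owner, restricted_mode, role_admin, session_fresh, token_valid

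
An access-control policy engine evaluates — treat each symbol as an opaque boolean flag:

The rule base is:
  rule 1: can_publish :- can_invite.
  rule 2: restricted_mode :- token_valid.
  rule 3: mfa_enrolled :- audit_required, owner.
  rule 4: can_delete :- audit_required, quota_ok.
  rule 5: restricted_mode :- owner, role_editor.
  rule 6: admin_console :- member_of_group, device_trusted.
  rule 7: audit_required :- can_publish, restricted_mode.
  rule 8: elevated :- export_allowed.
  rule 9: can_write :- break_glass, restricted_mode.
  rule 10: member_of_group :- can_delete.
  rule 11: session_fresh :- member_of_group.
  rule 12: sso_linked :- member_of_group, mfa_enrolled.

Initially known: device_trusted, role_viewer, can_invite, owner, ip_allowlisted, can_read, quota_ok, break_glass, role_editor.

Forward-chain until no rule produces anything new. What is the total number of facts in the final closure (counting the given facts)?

Round 1 fires rule 1, rule 5, giving can_publish, restricted_mode.
Round 2 fires rule 7, rule 9, giving audit_required, can_write.
Round 3 fires rule 3, rule 4, giving mfa_enrolled, can_delete.
Round 4 fires rule 10, giving member_of_group.
Round 5 fires rule 6, rule 11, rule 12, giving admin_console, session_fresh, sso_linked.
Closure: {admin_console, audit_required, break_glass, can_delete, can_invite, can_publish, can_read, can_write, device_trusted, ip_allowlisted, member_of_group, mfa_enrolled, owner, quota_ok, restricted_mode, role_editor, role_viewer, session_fresh, sso_linked} — 19 facts.

19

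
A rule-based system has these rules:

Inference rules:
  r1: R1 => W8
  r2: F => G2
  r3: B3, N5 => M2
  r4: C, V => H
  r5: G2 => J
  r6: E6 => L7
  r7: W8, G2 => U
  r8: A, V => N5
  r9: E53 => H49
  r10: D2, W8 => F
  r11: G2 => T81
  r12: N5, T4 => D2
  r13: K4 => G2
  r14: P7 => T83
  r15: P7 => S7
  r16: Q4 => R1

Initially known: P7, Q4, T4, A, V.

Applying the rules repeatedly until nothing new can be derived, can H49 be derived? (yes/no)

[1] r8 [A, V => N5]; r14 [P7 => T83]; r15 [P7 => S7]; r16 [Q4 => R1]. ⇒ new: N5, T83, S7, R1.
[2] r1 [R1 => W8]; r12 [N5, T4 => D2]. ⇒ new: W8, D2.
[3] r10 [D2, W8 => F]. ⇒ new: F.
[4] r2 [F => G2]. ⇒ new: G2.
[5] r5 [G2 => J]; r7 [W8, G2 => U]; r11 [G2 => T81]. ⇒ new: J, U, T81.
Fixed point reached. H49 is concluded only by r9; r9 needs E53 (never derived).

no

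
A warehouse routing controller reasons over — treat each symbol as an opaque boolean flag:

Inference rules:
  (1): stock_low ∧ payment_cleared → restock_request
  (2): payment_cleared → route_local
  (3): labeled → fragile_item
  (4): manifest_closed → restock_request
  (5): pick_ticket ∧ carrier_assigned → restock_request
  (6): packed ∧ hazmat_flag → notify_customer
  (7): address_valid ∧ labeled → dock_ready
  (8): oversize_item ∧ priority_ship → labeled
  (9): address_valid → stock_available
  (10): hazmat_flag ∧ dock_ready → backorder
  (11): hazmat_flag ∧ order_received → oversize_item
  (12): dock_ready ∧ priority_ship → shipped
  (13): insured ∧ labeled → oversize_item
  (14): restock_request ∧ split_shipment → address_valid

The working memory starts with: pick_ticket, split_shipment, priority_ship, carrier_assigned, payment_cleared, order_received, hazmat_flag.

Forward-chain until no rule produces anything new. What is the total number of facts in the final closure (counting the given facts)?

Round 1 fires (2), (5), (11), giving route_local, restock_request, oversize_item.
Round 2 fires (8), (14), giving labeled, address_valid.
Round 3 fires (3), (7), (9), giving fragile_item, dock_ready, stock_available.
Round 4 fires (10), (12), giving backorder, shipped.
Closure: {address_valid, backorder, carrier_assigned, dock_ready, fragile_item, hazmat_flag, labeled, order_received, oversize_item, payment_cleared, pick_ticket, priority_ship, restock_request, route_local, shipped, split_shipment, stock_available} — 17 facts.

17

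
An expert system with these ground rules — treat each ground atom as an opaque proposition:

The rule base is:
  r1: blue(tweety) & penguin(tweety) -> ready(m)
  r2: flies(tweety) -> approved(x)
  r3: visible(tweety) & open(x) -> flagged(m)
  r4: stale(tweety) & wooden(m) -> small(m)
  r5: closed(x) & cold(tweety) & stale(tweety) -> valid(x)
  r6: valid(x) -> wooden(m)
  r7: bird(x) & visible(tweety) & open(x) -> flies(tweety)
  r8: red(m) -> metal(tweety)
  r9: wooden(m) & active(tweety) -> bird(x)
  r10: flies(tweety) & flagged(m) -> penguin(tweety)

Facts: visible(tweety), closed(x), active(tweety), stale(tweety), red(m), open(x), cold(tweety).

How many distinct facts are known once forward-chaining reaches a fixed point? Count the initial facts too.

Round 1 — r3, r5, r8, derive flagged(m), valid(x), metal(tweety).
Round 2 — r6, derive wooden(m).
Round 3 — r4, r9, derive small(m), bird(x).
Round 4 — r7, derive flies(tweety).
Round 5 — r2, r10, derive approved(x), penguin(tweety).
Closure: {active(tweety), approved(x), bird(x), closed(x), cold(tweety), flagged(m), flies(tweety), metal(tweety), open(x), penguin(tweety), red(m), small(m), stale(tweety), valid(x), visible(tweety), wooden(m)} — 16 facts.

16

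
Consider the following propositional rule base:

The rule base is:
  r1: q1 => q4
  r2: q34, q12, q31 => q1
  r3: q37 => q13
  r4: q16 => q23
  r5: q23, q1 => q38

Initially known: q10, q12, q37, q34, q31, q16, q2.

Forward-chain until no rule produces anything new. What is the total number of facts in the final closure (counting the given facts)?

12

Round 1 fires r2, r3, r4, giving q1, q13, q23.
Round 2 fires r1, r5, giving q4, q38.
Closure: {q1, q10, q12, q13, q16, q2, q23, q31, q34, q37, q38, q4} — 12 facts.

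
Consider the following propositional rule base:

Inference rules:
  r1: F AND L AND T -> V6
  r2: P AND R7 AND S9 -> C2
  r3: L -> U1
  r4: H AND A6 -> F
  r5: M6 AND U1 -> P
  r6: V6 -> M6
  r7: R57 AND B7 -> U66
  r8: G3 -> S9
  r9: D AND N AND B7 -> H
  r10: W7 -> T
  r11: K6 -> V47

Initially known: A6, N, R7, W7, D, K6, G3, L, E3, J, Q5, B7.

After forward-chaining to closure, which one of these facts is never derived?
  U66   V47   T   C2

U66

Round 1: r3 [L -> U1]; r8 [G3 -> S9]; r9 [D AND N AND B7 -> H]; r10 [W7 -> T]; r11 [K6 -> V47]. Adds U1, S9, H, T, V47.
Round 2: r4 [H AND A6 -> F]. Adds F.
Round 3: r1 [F AND L AND T -> V6]. Adds V6.
Round 4: r6 [V6 -> M6]. Adds M6.
Round 5: r5 [M6 AND U1 -> P]. Adds P.
Round 6: r2 [P AND R7 AND S9 -> C2]. Adds C2.
Derived: C2 (round 6), T (round 1), V47 (round 1). U66 never appears in any round.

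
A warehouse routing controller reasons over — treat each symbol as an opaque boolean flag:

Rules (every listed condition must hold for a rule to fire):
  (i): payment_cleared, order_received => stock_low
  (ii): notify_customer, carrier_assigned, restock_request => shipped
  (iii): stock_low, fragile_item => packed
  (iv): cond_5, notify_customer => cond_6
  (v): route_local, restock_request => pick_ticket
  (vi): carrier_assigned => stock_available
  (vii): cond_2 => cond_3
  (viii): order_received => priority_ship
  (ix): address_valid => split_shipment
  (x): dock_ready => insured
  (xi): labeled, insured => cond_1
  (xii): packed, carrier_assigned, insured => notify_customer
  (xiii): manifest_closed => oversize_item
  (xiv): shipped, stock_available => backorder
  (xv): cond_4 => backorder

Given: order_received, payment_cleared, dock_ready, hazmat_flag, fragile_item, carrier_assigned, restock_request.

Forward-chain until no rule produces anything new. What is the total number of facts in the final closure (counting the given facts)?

Round 1 fires (i), (vi), (viii), (x), giving stock_low, stock_available, priority_ship, insured.
Round 2 fires (iii), giving packed.
Round 3 fires (xii), giving notify_customer.
Round 4 fires (ii), giving shipped.
Round 5 fires (xiv), giving backorder.
Closure: {backorder, carrier_assigned, dock_ready, fragile_item, hazmat_flag, insured, notify_customer, order_received, packed, payment_cleared, priority_ship, restock_request, shipped, stock_available, stock_low} — 15 facts.

15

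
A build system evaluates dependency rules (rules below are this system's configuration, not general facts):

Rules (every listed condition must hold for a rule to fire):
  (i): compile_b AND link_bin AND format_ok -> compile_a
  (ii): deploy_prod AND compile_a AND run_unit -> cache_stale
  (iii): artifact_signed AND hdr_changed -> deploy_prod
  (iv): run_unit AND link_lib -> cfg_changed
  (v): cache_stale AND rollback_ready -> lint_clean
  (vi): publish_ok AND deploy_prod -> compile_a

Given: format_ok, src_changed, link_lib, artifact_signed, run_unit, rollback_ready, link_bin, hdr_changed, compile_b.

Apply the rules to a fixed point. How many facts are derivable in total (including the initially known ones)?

14

Round 1: (i) [compile_b AND link_bin AND format_ok -> compile_a]; (iii) [artifact_signed AND hdr_changed -> deploy_prod]; (iv) [run_unit AND link_lib -> cfg_changed]. Adds compile_a, deploy_prod, cfg_changed.
Round 2: (ii) [deploy_prod AND compile_a AND run_unit -> cache_stale]. Adds cache_stale.
Round 3: (v) [cache_stale AND rollback_ready -> lint_clean]. Adds lint_clean.
Closure: {artifact_signed, cache_stale, cfg_changed, compile_a, compile_b, deploy_prod, format_ok, hdr_changed, link_bin, link_lib, lint_clean, rollback_ready, run_unit, src_changed} — 14 facts.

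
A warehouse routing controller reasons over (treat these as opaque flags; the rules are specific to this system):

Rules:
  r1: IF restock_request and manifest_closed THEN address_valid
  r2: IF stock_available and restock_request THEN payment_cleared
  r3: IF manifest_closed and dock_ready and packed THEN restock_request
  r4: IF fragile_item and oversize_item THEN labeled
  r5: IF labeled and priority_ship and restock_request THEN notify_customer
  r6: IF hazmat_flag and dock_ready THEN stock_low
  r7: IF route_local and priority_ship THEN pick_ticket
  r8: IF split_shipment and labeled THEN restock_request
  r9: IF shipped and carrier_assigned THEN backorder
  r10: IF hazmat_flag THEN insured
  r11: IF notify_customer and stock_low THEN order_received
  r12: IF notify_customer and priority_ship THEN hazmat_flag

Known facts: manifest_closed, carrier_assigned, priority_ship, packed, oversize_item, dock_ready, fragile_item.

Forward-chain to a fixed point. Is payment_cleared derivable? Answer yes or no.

no

[1] r3 [IF manifest_closed and dock_ready and packed THEN restock_request]; r4 [IF fragile_item and oversize_item THEN labeled]. ⇒ new: restock_request, labeled.
[2] r1 [IF restock_request and manifest_closed THEN address_valid]; r5 [IF labeled and priority_ship and restock_request THEN notify_customer]. ⇒ new: address_valid, notify_customer.
[3] r12 [IF notify_customer and priority_ship THEN hazmat_flag]. ⇒ new: hazmat_flag.
[4] r6 [IF hazmat_flag and dock_ready THEN stock_low]; r10 [IF hazmat_flag THEN insured]. ⇒ new: stock_low, insured.
[5] r11 [IF notify_customer and stock_low THEN order_received]. ⇒ new: order_received.
Fixed point reached. payment_cleared is concluded only by r2; r2 needs stock_available (never derived).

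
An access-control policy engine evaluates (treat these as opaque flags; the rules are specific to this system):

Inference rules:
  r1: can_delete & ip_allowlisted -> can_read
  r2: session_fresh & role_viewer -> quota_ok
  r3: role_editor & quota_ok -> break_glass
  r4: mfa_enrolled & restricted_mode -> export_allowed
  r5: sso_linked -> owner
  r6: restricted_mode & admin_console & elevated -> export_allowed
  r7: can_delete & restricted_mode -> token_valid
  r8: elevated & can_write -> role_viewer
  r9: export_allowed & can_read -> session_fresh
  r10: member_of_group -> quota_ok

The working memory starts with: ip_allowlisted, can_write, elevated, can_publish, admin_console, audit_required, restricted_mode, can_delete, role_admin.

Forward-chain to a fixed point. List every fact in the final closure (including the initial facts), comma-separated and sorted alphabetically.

Round 1 — r1, r6, r7, r8, derive can_read, export_allowed, token_valid, role_viewer.
Round 2 — r9, derive session_fresh.
Round 3 — r2, derive quota_ok.

admin_console, audit_required, can_delete, can_publish, can_read, can_write, elevated, export_allowed, ip_allowlisted, quota_ok, restricted_mode, role_admin, role_viewer, session_fresh, token_valid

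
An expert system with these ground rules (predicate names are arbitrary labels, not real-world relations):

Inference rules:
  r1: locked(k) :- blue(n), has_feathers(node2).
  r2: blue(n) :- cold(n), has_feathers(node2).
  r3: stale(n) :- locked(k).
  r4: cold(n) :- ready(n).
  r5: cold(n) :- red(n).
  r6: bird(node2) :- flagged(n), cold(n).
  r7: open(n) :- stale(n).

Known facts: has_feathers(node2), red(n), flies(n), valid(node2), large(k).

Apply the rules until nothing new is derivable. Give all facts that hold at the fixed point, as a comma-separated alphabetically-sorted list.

blue(n), cold(n), flies(n), has_feathers(node2), large(k), locked(k), open(n), red(n), stale(n), valid(node2)

Round 1: r5 [cold(n) :- red(n).]. New: cold(n).
Round 2: r2 [blue(n) :- cold(n), has_feathers(node2).]. New: blue(n).
Round 3: r1 [locked(k) :- blue(n), has_feathers(node2).]. New: locked(k).
Round 4: r3 [stale(n) :- locked(k).]. New: stale(n).
Round 5: r7 [open(n) :- stale(n).]. New: open(n).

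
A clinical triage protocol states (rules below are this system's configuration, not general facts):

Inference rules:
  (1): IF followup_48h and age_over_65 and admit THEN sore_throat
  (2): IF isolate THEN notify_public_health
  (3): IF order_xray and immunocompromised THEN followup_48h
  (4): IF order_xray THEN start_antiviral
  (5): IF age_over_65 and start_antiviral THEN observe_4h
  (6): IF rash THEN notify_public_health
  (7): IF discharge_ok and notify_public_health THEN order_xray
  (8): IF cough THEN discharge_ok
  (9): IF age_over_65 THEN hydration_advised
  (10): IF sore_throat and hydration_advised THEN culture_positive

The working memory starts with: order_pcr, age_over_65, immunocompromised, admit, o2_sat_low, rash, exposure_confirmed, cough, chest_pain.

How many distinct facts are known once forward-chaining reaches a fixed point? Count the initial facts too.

Round 1 fires (6), (8), (9), giving notify_public_health, discharge_ok, hydration_advised.
Round 2 fires (7), giving order_xray.
Round 3 fires (3), (4), giving followup_48h, start_antiviral.
Round 4 fires (1), (5), giving sore_throat, observe_4h.
Round 5 fires (10), giving culture_positive.
Closure: {admit, age_over_65, chest_pain, cough, culture_positive, discharge_ok, exposure_confirmed, followup_48h, hydration_advised, immunocompromised, notify_public_health, o2_sat_low, observe_4h, order_pcr, order_xray, rash, sore_throat, start_antiviral} — 18 facts.

18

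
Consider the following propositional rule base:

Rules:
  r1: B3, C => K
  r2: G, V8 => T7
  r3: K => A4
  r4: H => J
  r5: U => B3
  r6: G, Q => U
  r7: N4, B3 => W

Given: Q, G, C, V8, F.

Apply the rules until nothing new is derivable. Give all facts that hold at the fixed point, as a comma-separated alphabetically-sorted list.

A4, B3, C, F, G, K, Q, T7, U, V8

Round 1 fires r2, r6, giving T7, U.
Round 2 fires r5, giving B3.
Round 3 fires r1, giving K.
Round 4 fires r3, giving A4.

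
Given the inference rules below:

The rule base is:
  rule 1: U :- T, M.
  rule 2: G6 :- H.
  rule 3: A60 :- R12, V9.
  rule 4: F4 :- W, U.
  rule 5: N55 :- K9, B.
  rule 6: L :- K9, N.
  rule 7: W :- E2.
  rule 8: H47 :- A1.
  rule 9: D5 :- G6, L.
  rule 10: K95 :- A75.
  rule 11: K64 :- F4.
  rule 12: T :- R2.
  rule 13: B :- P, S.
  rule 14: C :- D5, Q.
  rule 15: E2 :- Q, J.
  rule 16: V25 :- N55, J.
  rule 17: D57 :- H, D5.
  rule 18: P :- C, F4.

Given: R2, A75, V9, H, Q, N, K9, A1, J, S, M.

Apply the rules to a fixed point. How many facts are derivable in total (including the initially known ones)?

28

Round 1 fires rule 2, rule 6, rule 8, rule 10, rule 12, rule 15, giving G6, L, H47, K95, T, E2.
Round 2 fires rule 1, rule 7, rule 9, giving U, W, D5.
Round 3 fires rule 4, rule 14, rule 17, giving F4, C, D57.
Round 4 fires rule 11, rule 18, giving K64, P.
Round 5 fires rule 13, giving B.
Round 6 fires rule 5, giving N55.
Round 7 fires rule 16, giving V25.
Closure: {A1, A75, B, C, D5, D57, E2, F4, G6, H, H47, J, K64, K9, K95, L, M, N, N55, P, Q, R2, S, T, U, V25, V9, W} — 28 facts.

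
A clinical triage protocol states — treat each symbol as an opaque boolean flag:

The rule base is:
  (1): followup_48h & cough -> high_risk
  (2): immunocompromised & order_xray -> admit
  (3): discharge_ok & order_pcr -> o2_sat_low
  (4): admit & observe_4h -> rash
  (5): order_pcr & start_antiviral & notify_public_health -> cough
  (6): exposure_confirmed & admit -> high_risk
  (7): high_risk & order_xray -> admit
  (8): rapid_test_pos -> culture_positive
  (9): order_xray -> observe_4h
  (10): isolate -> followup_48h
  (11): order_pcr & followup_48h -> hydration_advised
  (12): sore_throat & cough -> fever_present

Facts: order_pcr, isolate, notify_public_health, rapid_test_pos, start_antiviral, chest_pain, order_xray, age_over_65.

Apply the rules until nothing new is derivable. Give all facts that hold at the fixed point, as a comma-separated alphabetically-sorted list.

admit, age_over_65, chest_pain, cough, culture_positive, followup_48h, high_risk, hydration_advised, isolate, notify_public_health, observe_4h, order_pcr, order_xray, rapid_test_pos, rash, start_antiviral

Round 1: (5) [order_pcr & start_antiviral & notify_public_health -> cough]; (8) [rapid_test_pos -> culture_positive]; (9) [order_xray -> observe_4h]; (10) [isolate -> followup_48h]. Adds cough, culture_positive, observe_4h, followup_48h.
Round 2: (1) [followup_48h & cough -> high_risk]; (11) [order_pcr & followup_48h -> hydration_advised]. Adds high_risk, hydration_advised.
Round 3: (7) [high_risk & order_xray -> admit]. Adds admit.
Round 4: (4) [admit & observe_4h -> rash]. Adds rash.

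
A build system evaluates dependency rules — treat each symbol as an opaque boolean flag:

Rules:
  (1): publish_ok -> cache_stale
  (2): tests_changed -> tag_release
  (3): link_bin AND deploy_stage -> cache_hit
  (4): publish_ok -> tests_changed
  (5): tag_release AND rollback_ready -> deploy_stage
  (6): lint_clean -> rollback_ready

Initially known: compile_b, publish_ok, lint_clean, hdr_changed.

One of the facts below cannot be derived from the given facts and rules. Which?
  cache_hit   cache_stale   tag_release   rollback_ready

Round 1: (1) [publish_ok -> cache_stale]; (4) [publish_ok -> tests_changed]; (6) [lint_clean -> rollback_ready]. New: cache_stale, tests_changed, rollback_ready.
Round 2: (2) [tests_changed -> tag_release]. New: tag_release.
Round 3: (5) [tag_release AND rollback_ready -> deploy_stage]. New: deploy_stage.
Derived: rollback_ready (round 1), cache_stale (round 1), tag_release (round 2). cache_hit never appears in any round.

cache_hit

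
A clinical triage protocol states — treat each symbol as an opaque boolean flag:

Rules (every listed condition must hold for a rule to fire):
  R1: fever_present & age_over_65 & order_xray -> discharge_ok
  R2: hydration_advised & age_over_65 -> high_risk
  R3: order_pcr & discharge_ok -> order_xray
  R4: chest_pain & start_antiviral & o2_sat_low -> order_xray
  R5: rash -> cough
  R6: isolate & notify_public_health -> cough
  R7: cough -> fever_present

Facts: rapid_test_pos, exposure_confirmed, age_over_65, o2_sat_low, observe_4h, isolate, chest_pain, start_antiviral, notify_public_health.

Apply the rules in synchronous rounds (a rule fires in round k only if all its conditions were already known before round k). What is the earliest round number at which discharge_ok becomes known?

3

[1] R4 [chest_pain & start_antiviral & o2_sat_low -> order_xray]; R6 [isolate & notify_public_health -> cough]. ⇒ new: order_xray, cough.
[2] R7 [cough -> fever_present]. ⇒ new: fever_present.
[3] R1 [fever_present & age_over_65 & order_xray -> discharge_ok]. ⇒ new: discharge_ok.
discharge_ok first appears in round 3.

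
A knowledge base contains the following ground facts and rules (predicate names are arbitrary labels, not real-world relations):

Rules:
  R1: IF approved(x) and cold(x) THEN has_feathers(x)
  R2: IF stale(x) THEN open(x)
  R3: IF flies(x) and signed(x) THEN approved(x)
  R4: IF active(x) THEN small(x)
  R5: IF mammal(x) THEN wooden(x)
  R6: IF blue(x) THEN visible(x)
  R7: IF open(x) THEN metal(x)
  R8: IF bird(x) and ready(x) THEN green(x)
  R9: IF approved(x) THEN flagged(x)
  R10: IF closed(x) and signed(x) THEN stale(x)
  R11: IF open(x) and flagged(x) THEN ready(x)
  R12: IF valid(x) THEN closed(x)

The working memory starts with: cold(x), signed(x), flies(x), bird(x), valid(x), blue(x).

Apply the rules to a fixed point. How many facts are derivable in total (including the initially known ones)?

16

Round 1: R3 [IF flies(x) and signed(x) THEN approved(x)]; R6 [IF blue(x) THEN visible(x)]; R12 [IF valid(x) THEN closed(x)]. Adds approved(x), visible(x), closed(x).
Round 2: R1 [IF approved(x) and cold(x) THEN has_feathers(x)]; R9 [IF approved(x) THEN flagged(x)]; R10 [IF closed(x) and signed(x) THEN stale(x)]. Adds has_feathers(x), flagged(x), stale(x).
Round 3: R2 [IF stale(x) THEN open(x)]. Adds open(x).
Round 4: R7 [IF open(x) THEN metal(x)]; R11 [IF open(x) and flagged(x) THEN ready(x)]. Adds metal(x), ready(x).
Round 5: R8 [IF bird(x) and ready(x) THEN green(x)]. Adds green(x).
Closure: {approved(x), bird(x), blue(x), closed(x), cold(x), flagged(x), flies(x), green(x), has_feathers(x), metal(x), open(x), ready(x), signed(x), stale(x), valid(x), visible(x)} — 16 facts.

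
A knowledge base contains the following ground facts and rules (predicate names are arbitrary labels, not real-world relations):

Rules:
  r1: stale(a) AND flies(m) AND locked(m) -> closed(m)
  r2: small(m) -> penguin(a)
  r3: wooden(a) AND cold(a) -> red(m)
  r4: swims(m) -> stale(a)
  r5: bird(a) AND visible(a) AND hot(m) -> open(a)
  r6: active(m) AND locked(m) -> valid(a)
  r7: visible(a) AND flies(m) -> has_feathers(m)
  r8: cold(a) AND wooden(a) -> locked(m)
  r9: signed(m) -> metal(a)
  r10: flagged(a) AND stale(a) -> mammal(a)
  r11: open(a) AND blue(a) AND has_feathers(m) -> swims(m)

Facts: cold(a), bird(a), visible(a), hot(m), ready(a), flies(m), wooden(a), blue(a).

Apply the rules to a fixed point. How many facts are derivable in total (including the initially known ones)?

15

[1] r3 [wooden(a) AND cold(a) -> red(m)]; r5 [bird(a) AND visible(a) AND hot(m) -> open(a)]; r7 [visible(a) AND flies(m) -> has_feathers(m)]; r8 [cold(a) AND wooden(a) -> locked(m)]. ⇒ new: red(m), open(a), has_feathers(m), locked(m).
[2] r11 [open(a) AND blue(a) AND has_feathers(m) -> swims(m)]. ⇒ new: swims(m).
[3] r4 [swims(m) -> stale(a)]. ⇒ new: stale(a).
[4] r1 [stale(a) AND flies(m) AND locked(m) -> closed(m)]. ⇒ new: closed(m).
Closure: {bird(a), blue(a), closed(m), cold(a), flies(m), has_feathers(m), hot(m), locked(m), open(a), ready(a), red(m), stale(a), swims(m), visible(a), wooden(a)} — 15 facts.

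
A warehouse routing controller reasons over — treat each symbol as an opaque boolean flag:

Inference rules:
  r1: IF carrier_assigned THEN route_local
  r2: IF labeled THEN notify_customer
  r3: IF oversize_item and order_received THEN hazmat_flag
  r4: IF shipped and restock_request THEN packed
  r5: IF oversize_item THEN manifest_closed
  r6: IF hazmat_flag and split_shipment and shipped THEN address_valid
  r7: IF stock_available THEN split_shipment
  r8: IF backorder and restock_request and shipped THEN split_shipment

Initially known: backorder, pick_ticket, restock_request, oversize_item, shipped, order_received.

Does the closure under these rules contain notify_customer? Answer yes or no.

no

Round 1: r3 [IF oversize_item and order_received THEN hazmat_flag]; r4 [IF shipped and restock_request THEN packed]; r5 [IF oversize_item THEN manifest_closed]; r8 [IF backorder and restock_request and shipped THEN split_shipment]. New: hazmat_flag, packed, manifest_closed, split_shipment.
Round 2: r6 [IF hazmat_flag and split_shipment and shipped THEN address_valid]. New: address_valid.
Fixed point reached. notify_customer is concluded only by r2; r2 needs labeled (never derived).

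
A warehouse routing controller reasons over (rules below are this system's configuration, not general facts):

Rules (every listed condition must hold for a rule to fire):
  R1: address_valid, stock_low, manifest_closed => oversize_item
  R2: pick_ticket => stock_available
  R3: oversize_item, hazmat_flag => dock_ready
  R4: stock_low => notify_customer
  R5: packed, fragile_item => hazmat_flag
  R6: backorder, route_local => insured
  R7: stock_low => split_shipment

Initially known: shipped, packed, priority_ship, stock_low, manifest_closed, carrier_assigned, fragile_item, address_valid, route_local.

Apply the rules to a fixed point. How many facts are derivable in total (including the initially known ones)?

14

Round 1 — R1, R4, R5, R7, derive oversize_item, notify_customer, hazmat_flag, split_shipment.
Round 2 — R3, derive dock_ready.
Closure: {address_valid, carrier_assigned, dock_ready, fragile_item, hazmat_flag, manifest_closed, notify_customer, oversize_item, packed, priority_ship, route_local, shipped, split_shipment, stock_low} — 14 facts.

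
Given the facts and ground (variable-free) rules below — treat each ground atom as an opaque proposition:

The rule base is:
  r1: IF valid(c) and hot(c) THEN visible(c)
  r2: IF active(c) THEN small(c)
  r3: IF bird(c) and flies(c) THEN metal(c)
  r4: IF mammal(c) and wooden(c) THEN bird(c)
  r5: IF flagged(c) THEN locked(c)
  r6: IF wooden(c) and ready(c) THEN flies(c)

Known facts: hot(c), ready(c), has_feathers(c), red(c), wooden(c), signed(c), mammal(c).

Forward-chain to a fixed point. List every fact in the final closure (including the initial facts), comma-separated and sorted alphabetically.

Round 1 fires r4, r6, giving bird(c), flies(c).
Round 2 fires r3, giving metal(c).

bird(c), flies(c), has_feathers(c), hot(c), mammal(c), metal(c), ready(c), red(c), signed(c), wooden(c)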